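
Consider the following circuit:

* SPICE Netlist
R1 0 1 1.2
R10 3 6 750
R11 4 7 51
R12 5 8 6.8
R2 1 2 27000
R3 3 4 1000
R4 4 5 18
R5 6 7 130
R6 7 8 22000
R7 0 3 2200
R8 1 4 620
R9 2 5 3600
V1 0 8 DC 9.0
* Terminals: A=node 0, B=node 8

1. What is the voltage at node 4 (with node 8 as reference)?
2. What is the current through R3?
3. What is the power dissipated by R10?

Nodal analysis, taking node 8 as the 0 V reference.
Source V1 fixes V_0 = 9 V.
KCL at each unknown node (sum of currents leaving = 0; resistances in Ω):
  Node 1: (V_1 - 9)/1.2 + (V_1 - V_2)/27000 + (V_1 - V_4)/620 = 0
  Node 2: (V_2 - V_1)/27000 + (V_2 - V_5)/3600 = 0
  Node 3: (V_3 - V_4)/1000 + (V_3 - 9)/2200 + (V_3 - V_6)/750 = 0
  Node 4: (V_4 - V_3)/1000 + (V_4 - V_5)/18 + (V_4 - V_1)/620 + (V_4 - V_7)/51 = 0
  Node 5: (V_5 - V_4)/18 + (V_5 - V_2)/3600 + (V_5 - 0)/6.8 = 0
  Node 6: (V_6 - V_7)/130 + (V_6 - V_3)/750 = 0
  Node 7: (V_7 - V_6)/130 + (V_7 - 0)/22000 + (V_7 - V_4)/51 = 0
Collecting terms (coefficients in siemens):
  0.835·V_1 - 0.00003704·V_2 - 0.001613·V_4 = 7.5
  0.0003148·V_2 - 0.00003704·V_1 - 0.0002778·V_5 = 0
  0.002788·V_3 - 0.001·V_4 - 0.001333·V_6 = 0.004091
  0.07778·V_4 - 0.001613·V_1 - 0.001·V_3 - 0.05556·V_5 - 0.01961·V_7 = 0
  0.2029·V_5 - 0.0002778·V_2 - 0.05556·V_4 = 0
  0.009026·V_6 - 0.001333·V_3 - 0.007692·V_7 = 0
  0.02735·V_7 - 0.01961·V_4 - 0.007692·V_6 = 0
Solving these 7 simultaneous equations (Gaussian elimination) gives:
  V_1 = 8.983 V, V_2 = 1.16 V, V_3 = 1.964 V, V_4 = 0.4231 V
  V_5 = 0.1174 V, V_6 = 0.7218 V, V_7 = 0.5064 V
Part 1:
  Read off the nodal solution: V_4 = 0.4231 V
Part 2:
  I_R3 = (V_3 - V_4)/R3 = (1.964 - 0.4231)/1000 = 0.001541 A
  Magnitude: I_R3 = 0.001541 A
Part 3:
  I_R10 = (V_3 - V_6)/R10 = (1.964 - 0.7218)/750 = 0.001657 A
  P_R10 = I_R10² × R10 = (0.001657)² × 750 = 0.002059 W

Final answers:
1. V_4 = 0.4231 V
2. I_R3 = 0.001541 A
3. P_R10 = 0.002059 W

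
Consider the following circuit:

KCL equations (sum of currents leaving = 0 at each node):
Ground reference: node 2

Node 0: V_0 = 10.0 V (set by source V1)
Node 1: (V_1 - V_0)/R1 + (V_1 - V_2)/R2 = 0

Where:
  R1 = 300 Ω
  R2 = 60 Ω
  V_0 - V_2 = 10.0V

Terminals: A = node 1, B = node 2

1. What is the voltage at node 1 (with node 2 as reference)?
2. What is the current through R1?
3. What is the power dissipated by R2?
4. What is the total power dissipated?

Nodal analysis, taking node 2 as the 0 V reference.
Source V1 fixes V_0 = 10 V.
KCL at each unknown node (sum of currents leaving = 0; resistances in Ω):
  Node 1: (V_1 - 10)/300 + (V_1 - 0)/60 = 0
Collecting terms: 0.02 × V_1 = 0.03333  =>  V_1 = 1.667 V
Part 1:
  Read off the nodal solution: V_1 = 1.667 V
Part 2:
  I_R1 = (V_0 - V_1)/R1 = (10 - 1.667)/300 = 0.02778 A
  Magnitude: I_R1 = 0.02778 A
Part 3:
  I_R2 = (V_1 - V_2)/R2 = (1.667 - 0)/60 = 0.02778 A
  P_R2 = I_R2² × R2 = (0.02778)² × 60 = 0.0463 W
Part 4:
  Power in each resistor, P = (ΔV)²/R:
    P_R1 = (10 - 1.667)²/300 = 0.2315 W
    P_R2 = (1.667 - 0)²/60 = 0.0463 W
  P_total = P_R1 + P_R2 = 0.2778 W

Final answers:
1. V_1 = 1.667 V
2. I_R1 = 0.02778 A
3. P_R2 = 0.0463 W
4. P_total = 0.2778 W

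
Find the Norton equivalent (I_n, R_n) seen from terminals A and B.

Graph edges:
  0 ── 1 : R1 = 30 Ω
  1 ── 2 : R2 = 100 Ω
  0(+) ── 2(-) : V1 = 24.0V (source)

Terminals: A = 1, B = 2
Find the Thévenin equivalent first; then I_n = V_th/R_th and R_n = R_th.
Step 1 — V_th is the open-circuit voltage V_A - V_B (nothing connected across the terminals).
Nodal analysis, taking node 2 as the 0 V reference.
Source V1 fixes V_0 = 24 V.
KCL at each unknown node (sum of currents leaving = 0; resistances in Ω):
  Node 1: (V_1 - 24)/30 + (V_1 - 0)/100 = 0
Collecting terms: 0.04333 × V_1 = 0.8  =>  V_1 = 18.46 V
V_th = V_1 - V_2 = 18.46 - 0 = 18.46 V
Step 2 — R_th: zero the source — replace V1 by a short circuit (node 2 merges into node 0) — and find the resistance seen between A (node 1) and B (node 0).
Reduce the network between node 1 (A) and node 0 (B) by series/parallel combination:
  Rp1 = R1 ‖ R2 (parallel, both between nodes 0 and 1) = 1/(1/30 + 1/100) = 23.08 Ω
R_th = 23.08 Ω
I_n = V_th/R_th = 18.46/23.08 = 0.8 A, and R_n = R_th = 23.08 Ω

Final answer: I_n = 0.8 A, R_n = 23.08 Ω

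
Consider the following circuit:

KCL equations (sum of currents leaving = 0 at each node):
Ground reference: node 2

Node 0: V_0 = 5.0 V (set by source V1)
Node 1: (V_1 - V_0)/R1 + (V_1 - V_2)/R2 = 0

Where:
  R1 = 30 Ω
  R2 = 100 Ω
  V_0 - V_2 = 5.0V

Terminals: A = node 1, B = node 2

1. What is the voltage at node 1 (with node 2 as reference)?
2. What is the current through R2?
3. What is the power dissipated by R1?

Nodal analysis, taking node 2 as the 0 V reference.
Source V1 fixes V_0 = 5 V.
KCL at each unknown node (sum of currents leaving = 0; resistances in Ω):
  Node 1: (V_1 - 5)/30 + (V_1 - 0)/100 = 0
Collecting terms: 0.04333 × V_1 = 0.1667  =>  V_1 = 3.846 V
Part 1:
  Read off the nodal solution: V_1 = 3.846 V
Part 2:
  I_R2 = (V_1 - V_2)/R2 = (3.846 - 0)/100 = 0.03846 A
  Magnitude: I_R2 = 0.03846 A
Part 3:
  I_R1 = (V_0 - V_1)/R1 = (5 - 3.846)/30 = 0.03846 A
  P_R1 = I_R1² × R1 = (0.03846)² × 30 = 0.04438 W

Final answers:
1. V_1 = 3.846 V
2. I_R2 = 0.03846 A
3. P_R1 = 0.04438 W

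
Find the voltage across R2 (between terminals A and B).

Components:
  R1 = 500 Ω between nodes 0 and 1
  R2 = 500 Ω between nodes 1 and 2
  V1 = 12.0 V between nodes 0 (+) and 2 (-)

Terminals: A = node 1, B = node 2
R1 and R2 are in series across V1 (node 0 → node 1 → node 2), and the output A–B is taken across R2, so this is a voltage divider.
Series current: I = V1/(R1 + R2) = 12/(500 + 500) = 12/1000 = 0.012 A
V_R2 = I × R2 = V1 × R2/(R1 + R2) = 12 × 500/1000 = 6 V

Final answer: 6 V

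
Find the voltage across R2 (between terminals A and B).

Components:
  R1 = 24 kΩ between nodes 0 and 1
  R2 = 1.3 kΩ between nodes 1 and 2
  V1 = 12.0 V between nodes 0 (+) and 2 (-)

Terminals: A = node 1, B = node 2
R1 and R2 are in series across V1 (node 0 → node 1 → node 2), and the output A–B is taken across R2, so this is a voltage divider.
Series current: I = V1/(R1 + R2) = 12/(24000 + 1300) = 12/25300 = 0.0004743 A
V_R2 = I × R2 = V1 × R2/(R1 + R2) = 12 × 1300/25300 = 0.6166 V

Final answer: 0.6166 V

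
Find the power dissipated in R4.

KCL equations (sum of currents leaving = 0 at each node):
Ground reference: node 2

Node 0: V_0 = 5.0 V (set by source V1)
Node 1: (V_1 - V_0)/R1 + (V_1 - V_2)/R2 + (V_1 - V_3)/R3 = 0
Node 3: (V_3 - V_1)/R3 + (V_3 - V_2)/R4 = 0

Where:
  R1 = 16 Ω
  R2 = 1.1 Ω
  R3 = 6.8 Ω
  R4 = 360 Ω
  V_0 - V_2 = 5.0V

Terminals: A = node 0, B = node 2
Nodal analysis, taking node 2 as the 0 V reference.
Source V1 fixes V_0 = 5 V.
KCL at each unknown node (sum of currents leaving = 0; resistances in Ω):
  Node 1: (V_1 - 5)/16 + (V_1 - 0)/1.1 + (V_1 - V_3)/6.8 = 0
  Node 3: (V_3 - V_1)/6.8 + (V_3 - 0)/360 = 0
Collecting terms (coefficients in siemens):
  1.119·V_1 - 0.1471·V_3 = 0.3125
  0.1498·V_3 - 0.1471·V_1 = 0
Determinant D = (1.119)(0.1498) - (-0.1471)(-0.1471) = 0.146
V_1 = [(0.3125)(0.1498) - (-0.1471)(0)]/D = 0.3207 V
V_3 = [(1.119)(0) - (0.3125)(-0.1471)]/D = 0.3148 V
I_R4 = (V_2 - V_3)/R4 = (0 - 0.3148)/360 = -0.0008744 A
P_R4 = I_R4² × R4 = (-0.0008744)² × 360 = 0.0002753 W

Final answer: 0.0002753 W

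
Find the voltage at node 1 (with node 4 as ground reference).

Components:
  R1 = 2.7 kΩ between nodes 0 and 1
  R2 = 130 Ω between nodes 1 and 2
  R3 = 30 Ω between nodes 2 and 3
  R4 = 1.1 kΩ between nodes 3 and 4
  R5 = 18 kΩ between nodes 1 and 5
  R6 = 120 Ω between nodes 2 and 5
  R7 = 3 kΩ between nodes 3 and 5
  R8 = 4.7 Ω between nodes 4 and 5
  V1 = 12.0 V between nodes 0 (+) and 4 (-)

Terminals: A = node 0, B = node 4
Nodal analysis, taking node 4 as the 0 V reference.
Source V1 fixes V_0 = 12 V.
KCL at each unknown node (sum of currents leaving = 0; resistances in Ω):
  Node 1: (V_1 - 12)/2700 + (V_1 - V_2)/130 + (V_1 - V_5)/18000 = 0
  Node 2: (V_2 - V_1)/130 + (V_2 - V_3)/30 + (V_2 - V_5)/120 = 0
  Node 3: (V_3 - V_2)/30 + (V_3 - 0)/1100 + (V_3 - V_5)/3000 = 0
  Node 5: (V_5 - V_1)/18000 + (V_5 - V_2)/120 + (V_5 - V_3)/3000 + (V_5 - 0)/4.7 = 0
Collecting terms (coefficients in siemens):
  0.008118·V_1 - 0.007692·V_2 - 0.00005556·V_5 = 0.004444
  0.04936·V_2 - 0.007692·V_1 - 0.03333·V_3 - 0.008333·V_5 = 0
  0.03458·V_3 - 0.03333·V_2 - 0.0003333·V_5 = 0
  0.2215·V_5 - 0.00005556·V_1 - 0.008333·V_2 - 0.0003333·V_3 = 0
Solving these 4 simultaneous equations (Gaussian elimination) gives:
  V_1 = 0.9637 V, V_2 = 0.4391 V, V_3 = 0.4235 V, V_5 = 0.0174 V
The requested potential is V_1 = 0.9637 V.

Final answer: V_1 = 0.9637 V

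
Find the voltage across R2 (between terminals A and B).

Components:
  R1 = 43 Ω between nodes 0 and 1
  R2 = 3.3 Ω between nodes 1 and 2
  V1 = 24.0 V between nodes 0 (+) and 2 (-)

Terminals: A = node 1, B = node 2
R1 and R2 are in series across V1 (node 0 → node 1 → node 2), and the output A–B is taken across R2, so this is a voltage divider.
Series current: I = V1/(R1 + R2) = 24/(43 + 3.3) = 24/46.3 = 0.5184 A
V_R2 = I × R2 = V1 × R2/(R1 + R2) = 24 × 3.3/46.3 = 1.711 V

Final answer: 1.711 V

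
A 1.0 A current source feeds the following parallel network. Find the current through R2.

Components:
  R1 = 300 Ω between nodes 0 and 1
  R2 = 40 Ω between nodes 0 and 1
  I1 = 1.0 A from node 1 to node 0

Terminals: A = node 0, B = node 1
All resistors sit directly between nodes 0 and 1, so they are in parallel and share one voltage V; the full source current 1 A splits among them.
1/R_par = 1/300 + 1/40 = 0.02833 S  =>  R_par = 35.29 Ω
V = I × R_par = 1 × 35.29 = 35.29 V
I_R2 = V/R2 = 35.29/40 = 0.8824 A

Final answer: 0.8824 A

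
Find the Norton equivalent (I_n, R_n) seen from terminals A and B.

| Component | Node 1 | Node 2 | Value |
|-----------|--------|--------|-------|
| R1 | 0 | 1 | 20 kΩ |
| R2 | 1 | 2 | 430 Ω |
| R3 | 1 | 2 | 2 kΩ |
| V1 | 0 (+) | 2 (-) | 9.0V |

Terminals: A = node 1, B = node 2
Find the Thévenin equivalent first; then I_n = V_th/R_th and R_n = R_th.
Step 1 — V_th is the open-circuit voltage V_A - V_B (nothing connected across the terminals).
Nodal analysis, taking node 2 as the 0 V reference.
Source V1 fixes V_0 = 9 V.
KCL at each unknown node (sum of currents leaving = 0; resistances in Ω):
  Node 1: (V_1 - 9)/20000 + (V_1 - 0)/430 + (V_1 - 0)/2000 = 0
Collecting terms: 0.002876 × V_1 = 0.00045  =>  V_1 = 0.1565 V
V_th = V_1 - V_2 = 0.1565 - 0 = 0.1565 V
Step 2 — R_th: zero the source — replace V1 by a short circuit (node 2 merges into node 0) — and find the resistance seen between A (node 1) and B (node 0).
Reduce the network between node 1 (A) and node 0 (B) by series/parallel combination:
  Rp1 = R1 ‖ R2 ‖ R3 (parallel, all between nodes 0 and 1) = 1/(1/20000 + 1/430 + 1/2000) = 347.8 Ω
R_th = 347.8 Ω
I_n = V_th/R_th = 0.1565/347.8 = 0.00045 A, and R_n = R_th = 347.8 Ω

Final answer: I_n = 0.00045 A, R_n = 347.8 Ω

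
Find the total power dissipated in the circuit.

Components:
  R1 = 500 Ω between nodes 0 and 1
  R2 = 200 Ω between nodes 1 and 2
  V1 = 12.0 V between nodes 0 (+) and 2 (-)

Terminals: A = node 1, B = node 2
Nodal analysis, taking node 2 as the 0 V reference.
Source V1 fixes V_0 = 12 V.
KCL at each unknown node (sum of currents leaving = 0; resistances in Ω):
  Node 1: (V_1 - 12)/500 + (V_1 - 0)/200 = 0
Collecting terms: 0.007 × V_1 = 0.024  =>  V_1 = 3.429 V
Power in each resistor, P = (ΔV)²/R:
  P_R1 = (12 - 3.429)²/500 = 0.1469 W
  P_R2 = (3.429 - 0)²/200 = 0.05878 W
P_total = P_R1 + P_R2 = 0.2057 W

Final answer: 0.2057 W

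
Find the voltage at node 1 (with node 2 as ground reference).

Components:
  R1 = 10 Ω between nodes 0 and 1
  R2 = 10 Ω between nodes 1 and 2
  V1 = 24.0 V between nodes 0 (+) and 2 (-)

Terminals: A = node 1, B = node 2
Nodal analysis, taking node 2 as the 0 V reference.
Source V1 fixes V_0 = 24 V.
KCL at each unknown node (sum of currents leaving = 0; resistances in Ω):
  Node 1: (V_1 - 24)/10 + (V_1 - 0)/10 = 0
Collecting terms: 0.2 × V_1 = 2.4  =>  V_1 = 12 V
The requested potential is V_1 = 12 V.

Final answer: V_1 = 12 V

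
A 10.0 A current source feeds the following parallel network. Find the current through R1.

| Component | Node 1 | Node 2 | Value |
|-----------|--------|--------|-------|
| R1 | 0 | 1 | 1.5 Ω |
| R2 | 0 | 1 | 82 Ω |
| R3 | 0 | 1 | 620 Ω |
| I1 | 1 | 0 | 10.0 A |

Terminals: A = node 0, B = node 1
All resistors sit directly between nodes 0 and 1, so they are in parallel and share one voltage V; the full source current 10 A splits among them.
1/R_par = 1/1.5 + 1/82 + 1/620 = 0.6805 S  =>  R_par = 1.47 Ω
V = I × R_par = 10 × 1.47 = 14.7 V
I_R1 = V/R1 = 14.7/1.5 = 9.797 A

Final answer: 9.797 A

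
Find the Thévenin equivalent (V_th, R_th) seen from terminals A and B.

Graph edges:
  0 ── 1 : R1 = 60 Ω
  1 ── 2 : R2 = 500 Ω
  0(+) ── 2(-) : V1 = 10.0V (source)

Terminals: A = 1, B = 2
Step 1 — V_th is the open-circuit voltage V_A - V_B (nothing connected across the terminals).
Nodal analysis, taking node 2 as the 0 V reference.
Source V1 fixes V_0 = 10 V.
KCL at each unknown node (sum of currents leaving = 0; resistances in Ω):
  Node 1: (V_1 - 10)/60 + (V_1 - 0)/500 = 0
Collecting terms: 0.01867 × V_1 = 0.1667  =>  V_1 = 8.929 V
V_th = V_1 - V_2 = 8.929 - 0 = 8.929 V
Step 2 — R_th: zero the source — replace V1 by a short circuit (node 2 merges into node 0) — and find the resistance seen between A (node 1) and B (node 0).
Reduce the network between node 1 (A) and node 0 (B) by series/parallel combination:
  Rp1 = R1 ‖ R2 (parallel, both between nodes 0 and 1) = 1/(1/60 + 1/500) = 53.57 Ω
R_th = 53.57 Ω

Final answer: V_th = 8.929 V, R_th = 53.57 Ω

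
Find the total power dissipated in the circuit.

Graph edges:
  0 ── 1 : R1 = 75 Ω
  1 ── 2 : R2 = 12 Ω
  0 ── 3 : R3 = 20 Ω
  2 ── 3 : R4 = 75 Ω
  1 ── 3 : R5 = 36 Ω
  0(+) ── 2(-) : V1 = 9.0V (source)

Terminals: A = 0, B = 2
Nodal analysis, taking node 2 as the 0 V reference.
Source V1 fixes V_0 = 9 V.
KCL at each unknown node (sum of currents leaving = 0; resistances in Ω):
  Node 1: (V_1 - 9)/75 + (V_1 - 0)/12 + (V_1 - V_3)/36 = 0
  Node 3: (V_3 - 9)/20 + (V_3 - 0)/75 + (V_3 - V_1)/36 = 0
Collecting terms (coefficients in siemens):
  0.1244·V_1 - 0.02778·V_3 = 0.12
  0.09111·V_3 - 0.02778·V_1 = 0.45
Determinant D = (0.1244)(0.09111) - (-0.02778)(-0.02778) = 0.01057
V_1 = [(0.12)(0.09111) - (-0.02778)(0.45)]/D = 2.218 V
V_3 = [(0.1244)(0.45) - (0.12)(-0.02778)]/D = 5.615 V
Power in each resistor, P = (ΔV)²/R:
  P_R1 = (9 - 2.218)²/75 = 0.6133 W
  P_R2 = (2.218 - 0)²/12 = 0.4098 W
  P_R3 = (9 - 5.615)²/20 = 0.5729 W
  P_R4 = (0 - 5.615)²/75 = 0.4204 W
  P_R5 = (2.218 - 5.615)²/36 = 0.3206 W
P_total = P_R1 + P_R2 + P_R3 + P_R4 + P_R5 = 2.337 W

Final answer: 2.337 W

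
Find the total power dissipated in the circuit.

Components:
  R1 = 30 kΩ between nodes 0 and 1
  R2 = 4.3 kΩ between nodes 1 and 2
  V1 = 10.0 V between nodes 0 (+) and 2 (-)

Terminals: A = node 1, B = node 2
Nodal analysis, taking node 2 as the 0 V reference.
Source V1 fixes V_0 = 10 V.
KCL at each unknown node (sum of currents leaving = 0; resistances in Ω):
  Node 1: (V_1 - 10)/30000 + (V_1 - 0)/4300 = 0
Collecting terms: 0.0002659 × V_1 = 0.0003333  =>  V_1 = 1.254 V
Power in each resistor, P = (ΔV)²/R:
  P_R1 = (10 - 1.254)²/30000 = 0.00255 W
  P_R2 = (1.254 - 0)²/4300 = 0.0003655 W
P_total = P_R1 + P_R2 = 0.002915 W

Final answer: 0.002915 W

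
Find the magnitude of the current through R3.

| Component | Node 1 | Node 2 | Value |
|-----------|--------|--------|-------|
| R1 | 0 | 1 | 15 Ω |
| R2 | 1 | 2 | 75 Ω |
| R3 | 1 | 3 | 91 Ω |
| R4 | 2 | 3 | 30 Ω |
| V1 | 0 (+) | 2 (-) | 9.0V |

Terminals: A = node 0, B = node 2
Nodal analysis, taking node 2 as the 0 V reference.
Source V1 fixes V_0 = 9 V.
KCL at each unknown node (sum of currents leaving = 0; resistances in Ω):
  Node 1: (V_1 - 9)/15 + (V_1 - 0)/75 + (V_1 - V_3)/91 = 0
  Node 3: (V_3 - V_1)/91 + (V_3 - 0)/30 = 0
Collecting terms (coefficients in siemens):
  0.09099·V_1 - 0.01099·V_3 = 0.6
  0.04432·V_3 - 0.01099·V_1 = 0
Determinant D = (0.09099)(0.04432) - (-0.01099)(-0.01099) = 0.003912
V_1 = [(0.6)(0.04432) - (-0.01099)(0)]/D = 6.798 V
V_3 = [(0.09099)(0) - (0.6)(-0.01099)]/D = 1.685 V
I_R3 = (V_1 - V_3)/R3 = (6.798 - 1.685)/91 = 0.05618 A
|I_R3| = 0.05618 A

Final answer: |I_R3| = 0.05618 A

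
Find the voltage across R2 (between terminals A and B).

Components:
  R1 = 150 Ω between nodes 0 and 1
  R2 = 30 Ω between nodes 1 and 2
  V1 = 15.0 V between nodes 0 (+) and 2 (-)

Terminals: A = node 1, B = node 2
R1 and R2 are in series across V1 (node 0 → node 1 → node 2), and the output A–B is taken across R2, so this is a voltage divider.
Series current: I = V1/(R1 + R2) = 15/(150 + 30) = 15/180 = 0.08333 A
V_R2 = I × R2 = V1 × R2/(R1 + R2) = 15 × 30/180 = 2.5 V

Final answer: 2.5 V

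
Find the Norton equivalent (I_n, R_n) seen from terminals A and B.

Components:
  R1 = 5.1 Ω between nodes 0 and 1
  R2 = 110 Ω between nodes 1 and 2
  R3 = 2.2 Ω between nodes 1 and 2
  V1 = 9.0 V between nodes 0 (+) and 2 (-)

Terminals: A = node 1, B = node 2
Find the Thévenin equivalent first; then I_n = V_th/R_th and R_n = R_th.
Step 1 — V_th is the open-circuit voltage V_A - V_B (nothing connected across the terminals).
Nodal analysis, taking node 2 as the 0 V reference.
Source V1 fixes V_0 = 9 V.
KCL at each unknown node (sum of currents leaving = 0; resistances in Ω):
  Node 1: (V_1 - 9)/5.1 + (V_1 - 0)/110 + (V_1 - 0)/2.2 = 0
Collecting terms: 0.6597 × V_1 = 1.765  =>  V_1 = 2.675 V
V_th = V_1 - V_2 = 2.675 - 0 = 2.675 V
Step 2 — R_th: zero the source — replace V1 by a short circuit (node 2 merges into node 0) — and find the resistance seen between A (node 1) and B (node 0).
Reduce the network between node 1 (A) and node 0 (B) by series/parallel combination:
  Rp1 = R1 ‖ R2 ‖ R3 (parallel, all between nodes 0 and 1) = 1/(1/5.1 + 1/110 + 1/2.2) = 1.516 Ω
R_th = 1.516 Ω
I_n = V_th/R_th = 2.675/1.516 = 1.765 A, and R_n = R_th = 1.516 Ω

Final answer: I_n = 1.765 A, R_n = 1.516 Ω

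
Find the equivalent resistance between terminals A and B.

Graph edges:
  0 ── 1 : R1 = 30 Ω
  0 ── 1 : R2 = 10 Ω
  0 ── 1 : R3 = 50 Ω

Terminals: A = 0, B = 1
Reduce the network between node 0 (A) and node 1 (B) by series/parallel combination:
  Rp1 = R1 ‖ R2 ‖ R3 (parallel, all between nodes 0 and 1) = 1/(1/30 + 1/10 + 1/50) = 6.522 Ω
R_eq = 6.522 Ω

Final answer: 6.522 Ω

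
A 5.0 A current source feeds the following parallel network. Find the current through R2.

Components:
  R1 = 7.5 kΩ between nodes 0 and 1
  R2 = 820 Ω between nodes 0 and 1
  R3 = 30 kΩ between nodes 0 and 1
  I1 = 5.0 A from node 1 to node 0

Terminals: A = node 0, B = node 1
All resistors sit directly between nodes 0 and 1, so they are in parallel and share one voltage V; the full source current 5 A splits among them.
1/R_par = 1/7500 + 1/820 + 1/30000 = 0.001386 S  =>  R_par = 721.4 Ω
V = I × R_par = 5 × 721.4 = 3607 V
I_R2 = V/R2 = 3607/820 = 4.399 A

Final answer: 4.399 A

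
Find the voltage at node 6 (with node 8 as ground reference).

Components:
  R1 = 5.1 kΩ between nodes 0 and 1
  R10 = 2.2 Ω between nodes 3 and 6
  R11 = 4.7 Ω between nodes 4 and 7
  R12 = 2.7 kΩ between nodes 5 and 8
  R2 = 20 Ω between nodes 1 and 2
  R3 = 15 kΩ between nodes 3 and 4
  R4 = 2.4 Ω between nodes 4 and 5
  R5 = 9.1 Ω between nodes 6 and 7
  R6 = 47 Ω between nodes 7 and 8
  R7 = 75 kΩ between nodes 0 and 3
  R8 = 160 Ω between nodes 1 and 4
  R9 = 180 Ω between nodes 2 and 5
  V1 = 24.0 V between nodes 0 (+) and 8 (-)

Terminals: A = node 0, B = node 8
Nodal analysis, taking node 8 as the 0 V reference.
Source V1 fixes V_0 = 24 V.
KCL at each unknown node (sum of currents leaving = 0; resistances in Ω):
  Node 1: (V_1 - 24)/5100 + (V_1 - V_2)/20 + (V_1 - V_4)/160 = 0
  Node 2: (V_2 - V_1)/20 + (V_2 - V_5)/180 = 0
  Node 3: (V_3 - V_4)/15000 + (V_3 - 24)/75000 + (V_3 - V_6)/2.2 = 0
  Node 4: (V_4 - V_3)/15000 + (V_4 - V_5)/2.4 + (V_4 - V_1)/160 + (V_4 - V_7)/4.7 = 0
  Node 5: (V_5 - V_4)/2.4 + (V_5 - V_2)/180 + (V_5 - 0)/2700 = 0
  Node 6: (V_6 - V_7)/9.1 + (V_6 - V_3)/2.2 = 0
  Node 7: (V_7 - V_6)/9.1 + (V_7 - 0)/47 + (V_7 - V_4)/4.7 = 0
Collecting terms (coefficients in siemens):
  0.05645·V_1 - 0.05·V_2 - 0.00625·V_4 = 0.004706
  0.05556·V_2 - 0.05·V_1 - 0.005556·V_5 = 0
  0.4546·V_3 - 0.00006667·V_4 - 0.4545·V_6 = 0.00032
  0.6357·V_4 - 0.00625·V_1 - 0.00006667·V_3 - 0.4167·V_5 - 0.2128·V_7 = 0
  0.4226·V_5 - 0.005556·V_2 - 0.4167·V_4 = 0
  0.5644·V_6 - 0.4545·V_3 - 0.1099·V_7 = 0
  0.3439·V_7 - 0.2128·V_4 - 0.1099·V_6 = 0
Solving these 7 simultaneous equations (Gaussian elimination) gives:
  V_1 = 0.6557 V, V_2 = 0.6152 V, V_3 = 0.2292 V, V_4 = 0.2467 V
  V_5 = 0.2514 V, V_6 = 0.2285 V, V_7 = 0.2257 V
The requested potential is V_6 = 0.2285 V.

Final answer: V_6 = 0.2285 V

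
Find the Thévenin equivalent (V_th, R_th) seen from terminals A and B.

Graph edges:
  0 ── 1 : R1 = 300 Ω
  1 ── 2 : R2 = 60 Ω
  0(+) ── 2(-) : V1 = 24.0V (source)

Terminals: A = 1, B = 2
Step 1 — V_th is the open-circuit voltage V_A - V_B (nothing connected across the terminals).
Nodal analysis, taking node 2 as the 0 V reference.
Source V1 fixes V_0 = 24 V.
KCL at each unknown node (sum of currents leaving = 0; resistances in Ω):
  Node 1: (V_1 - 24)/300 + (V_1 - 0)/60 = 0
Collecting terms: 0.02 × V_1 = 0.08  =>  V_1 = 4 V
V_th = V_1 - V_2 = 4 - 0 = 4 V
Step 2 — R_th: zero the source — replace V1 by a short circuit (node 2 merges into node 0) — and find the resistance seen between A (node 1) and B (node 0).
Reduce the network between node 1 (A) and node 0 (B) by series/parallel combination:
  Rp1 = R1 ‖ R2 (parallel, both between nodes 0 and 1) = 1/(1/300 + 1/60) = 50 Ω
R_th = 50 Ω

Final answer: V_th = 4 V, R_th = 50 Ω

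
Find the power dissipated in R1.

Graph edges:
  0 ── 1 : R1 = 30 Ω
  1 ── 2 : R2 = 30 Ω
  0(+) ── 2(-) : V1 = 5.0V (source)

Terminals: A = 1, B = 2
Nodal analysis, taking node 2 as the 0 V reference.
Source V1 fixes V_0 = 5 V.
KCL at each unknown node (sum of currents leaving = 0; resistances in Ω):
  Node 1: (V_1 - 5)/30 + (V_1 - 0)/30 = 0
Collecting terms: 0.06667 × V_1 = 0.1667  =>  V_1 = 2.5 V
I_R1 = (V_0 - V_1)/R1 = (5 - 2.5)/30 = 0.08333 A
P_R1 = I_R1² × R1 = (0.08333)² × 30 = 0.2083 W

Final answer: 0.2083 W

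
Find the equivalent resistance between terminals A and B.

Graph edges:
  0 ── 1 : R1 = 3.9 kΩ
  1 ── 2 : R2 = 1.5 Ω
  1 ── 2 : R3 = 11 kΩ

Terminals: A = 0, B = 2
Reduce the network between node 0 (A) and node 2 (B) by series/parallel combination:
  Rp1 = R2 ‖ R3 (parallel, both between nodes 1 and 2) = 1/(1/1.5 + 1/11000) = 1.5 Ω
  Rs1 = R1 + Rp1 (series, joined only at node 1) = 3900 + 1.5 = 3901 Ω
R_eq = 3.901 kΩ

Final answer: 3.901 kΩ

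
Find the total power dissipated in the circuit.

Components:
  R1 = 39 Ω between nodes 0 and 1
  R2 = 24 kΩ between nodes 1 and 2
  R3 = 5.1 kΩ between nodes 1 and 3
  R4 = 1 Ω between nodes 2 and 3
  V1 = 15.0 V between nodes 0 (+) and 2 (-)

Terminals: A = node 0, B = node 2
Nodal analysis, taking node 2 as the 0 V reference.
Source V1 fixes V_0 = 15 V.
KCL at each unknown node (sum of currents leaving = 0; resistances in Ω):
  Node 1: (V_1 - 15)/39 + (V_1 - 0)/24000 + (V_1 - V_3)/5100 = 0
  Node 3: (V_3 - V_1)/5100 + (V_3 - 0)/1 = 0
Collecting terms (coefficients in siemens):
  0.02588·V_1 - 0.0001961·V_3 = 0.3846
  1·V_3 - 0.0001961·V_1 = 0
Determinant D = (0.02588)(1) - (-0.0001961)(-0.0001961) = 0.02588
V_1 = [(0.3846)(1) - (-0.0001961)(0)]/D = 14.86 V
V_3 = [(0.02588)(0) - (0.3846)(-0.0001961)]/D = 0.002914 V
Power in each resistor, P = (ΔV)²/R:
  P_R1 = (15 - 14.86)²/39 = 0.0004868 W
  P_R2 = (14.86 - 0)²/24000 = 0.009204 W
  P_R3 = (14.86 - 0.002914)²/5100 = 0.04329 W
  P_R4 = (0 - 0.002914)²/1 = 0.000008489 W
P_total = P_R1 + P_R2 + P_R3 + P_R4 = 0.05299 W

Final answer: 0.05299 W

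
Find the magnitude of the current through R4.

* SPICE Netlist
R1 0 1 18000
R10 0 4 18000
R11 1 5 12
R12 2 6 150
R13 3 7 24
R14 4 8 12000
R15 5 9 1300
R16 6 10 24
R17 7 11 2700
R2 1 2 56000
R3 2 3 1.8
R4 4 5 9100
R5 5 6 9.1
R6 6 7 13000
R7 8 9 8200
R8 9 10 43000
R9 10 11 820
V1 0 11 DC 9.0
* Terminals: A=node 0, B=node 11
Nodal analysis, taking node 11 as the 0 V reference.
Source V1 fixes V_0 = 9 V.
KCL at each unknown node (sum of currents leaving = 0; resistances in Ω):
  Node 1: (V_1 - 9)/18000 + (V_1 - V_2)/56000 + (V_1 - V_5)/12 = 0
  Node 2: (V_2 - V_1)/56000 + (V_2 - V_3)/1.8 + (V_2 - V_6)/150 = 0
  Node 3: (V_3 - V_2)/1.8 + (V_3 - V_7)/24 = 0
  Node 4: (V_4 - V_5)/9100 + (V_4 - 9)/18000 + (V_4 - V_8)/12000 = 0
  Node 5: (V_5 - V_4)/9100 + (V_5 - V_6)/9.1 + (V_5 - V_1)/12 + (V_5 - V_9)/1300 = 0
  Node 6: (V_6 - V_5)/9.1 + (V_6 - V_7)/13000 + (V_6 - V_2)/150 + (V_6 - V_10)/24 = 0
  Node 7: (V_7 - V_6)/13000 + (V_7 - V_3)/24 + (V_7 - 0)/2700 = 0
  Node 8: (V_8 - V_9)/8200 + (V_8 - V_4)/12000 = 0
  Node 9: (V_9 - V_8)/8200 + (V_9 - V_10)/43000 + (V_9 - V_5)/1300 = 0
  Node 10: (V_10 - V_9)/43000 + (V_10 - 0)/820 + (V_10 - V_6)/24 = 0
Collecting terms (coefficients in siemens):
  0.08341·V_1 - 0.00001786·V_2 - 0.08333·V_5 = 0.0005
  0.5622·V_2 - 0.00001786·V_1 - 0.5556·V_3 - 0.006667·V_6 = 0
  0.5972·V_3 - 0.5556·V_2 - 0.04167·V_7 = 0
  0.0002488·V_4 - 0.0001099·V_5 - 0.00008333·V_8 = 0.0005
  0.1941·V_5 - 0.08333·V_1 - 0.0001099·V_4 - 0.1099·V_6 - 0.0007692·V_9 = 0
  0.1583·V_6 - 0.006667·V_2 - 0.1099·V_5 - 0.00007692·V_7 - 0.04167·V_10 = 0
  0.04211·V_7 - 0.04167·V_3 - 0.00007692·V_6 = 0
  0.0002053·V_8 - 0.00008333·V_4 - 0.000122·V_9 = 0
  0.0009144·V_9 - 0.0007692·V_5 - 0.000122·V_8 - 0.00002326·V_10 = 0
  0.04291·V_10 - 0.04167·V_6 - 0.00002326·V_9 = 0
Solving these 10 simultaneous equations (Gaussian elimination) gives:
  V_1 = 0.5456 V, V_2 = 0.5053 V, V_3 = 0.505 V, V_4 = 2.756 V
  V_5 = 0.54 V, V_6 = 0.5326 V, V_7 = 0.5006 V, V_8 = 1.517 V
  V_9 = 0.6697 V, V_10 = 0.5176 V
I_R4 = (V_4 - V_5)/R4 = (2.756 - 0.54)/9100 = 0.0002436 A
|I_R4| = 0.0002436 A

Final answer: |I_R4| = 0.0002436 A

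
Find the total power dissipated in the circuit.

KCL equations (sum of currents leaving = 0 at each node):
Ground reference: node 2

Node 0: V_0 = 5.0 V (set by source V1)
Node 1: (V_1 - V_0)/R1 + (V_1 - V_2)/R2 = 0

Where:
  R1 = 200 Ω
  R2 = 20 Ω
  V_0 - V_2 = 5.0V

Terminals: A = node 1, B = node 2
Nodal analysis, taking node 2 as the 0 V reference.
Source V1 fixes V_0 = 5 V.
KCL at each unknown node (sum of currents leaving = 0; resistances in Ω):
  Node 1: (V_1 - 5)/200 + (V_1 - 0)/20 = 0
Collecting terms: 0.055 × V_1 = 0.025  =>  V_1 = 0.4545 V
Power in each resistor, P = (ΔV)²/R:
  P_R1 = (5 - 0.4545)²/200 = 0.1033 W
  P_R2 = (0.4545 - 0)²/20 = 0.01033 W
P_total = P_R1 + P_R2 = 0.1136 W

Final answer: 0.1136 W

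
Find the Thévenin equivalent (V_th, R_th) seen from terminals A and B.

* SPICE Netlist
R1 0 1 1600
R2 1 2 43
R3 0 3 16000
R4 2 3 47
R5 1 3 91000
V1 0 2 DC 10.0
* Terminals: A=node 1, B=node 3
Step 1 — V_th is the open-circuit voltage V_A - V_B (nothing connected across the terminals).
Nodal analysis, taking node 2 as the 0 V reference.
Source V1 fixes V_0 = 10 V.
KCL at each unknown node (sum of currents leaving = 0; resistances in Ω):
  Node 1: (V_1 - 10)/1600 + (V_1 - 0)/43 + (V_1 - V_3)/91000 = 0
  Node 3: (V_3 - 10)/16000 + (V_3 - 0)/47 + (V_3 - V_1)/91000 = 0
Collecting terms (coefficients in siemens):
  0.02389·V_1 - 0.00001099·V_3 = 0.00625
  0.02135·V_3 - 0.00001099·V_1 = 0.000625
Determinant D = (0.02389)(0.02135) - (-0.00001099)(-0.00001099) = 0.0005101
V_1 = [(0.00625)(0.02135) - (-0.00001099)(0.000625)]/D = 0.2616 V
V_3 = [(0.02389)(0.000625) - (0.00625)(-0.00001099)]/D = 0.02941 V
V_th = V_1 - V_3 = 0.2616 - 0.02941 = 0.2322 V
Step 2 — R_th: zero the source — replace V1 by a short circuit (node 2 merges into node 0) — and find the resistance seen between A (node 1) and B (node 3).
Reduce the network between node 1 (A) and node 3 (B) by series/parallel combination:
  Rp1 = R1 ‖ R2 (parallel, both between nodes 0 and 1) = 1/(1/1600 + 1/43) = 41.87 Ω
  Rp2 = R3 ‖ R4 (parallel, both between nodes 0 and 3) = 1/(1/16000 + 1/47) = 46.86 Ω
  Rs1 = Rp1 + Rp2 (series, joined only at node 0) = 41.87 + 46.86 = 88.74 Ω
  Rp3 = R5 ‖ Rs1 (parallel, both between nodes 1 and 3) = 1/(1/91000 + 1/88.74) = 88.65 Ω
R_th = 88.65 Ω

Final answer: V_th = 0.2322 V, R_th = 88.65 Ω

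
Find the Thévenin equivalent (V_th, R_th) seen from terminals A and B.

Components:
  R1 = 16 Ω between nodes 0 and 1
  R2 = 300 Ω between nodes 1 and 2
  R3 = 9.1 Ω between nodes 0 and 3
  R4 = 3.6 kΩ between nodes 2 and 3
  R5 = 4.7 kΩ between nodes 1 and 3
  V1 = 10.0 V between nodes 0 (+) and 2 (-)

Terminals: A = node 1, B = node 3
Step 1 — V_th is the open-circuit voltage V_A - V_B (nothing connected across the terminals).
Nodal analysis, taking node 2 as the 0 V reference.
Source V1 fixes V_0 = 10 V.
KCL at each unknown node (sum of currents leaving = 0; resistances in Ω):
  Node 1: (V_1 - 10)/16 + (V_1 - 0)/300 + (V_1 - V_3)/4700 = 0
  Node 3: (V_3 - 10)/9.1 + (V_3 - 0)/3600 + (V_3 - V_1)/4700 = 0
Collecting terms (coefficients in siemens):
  0.06605·V_1 - 0.0002128·V_3 = 0.625
  0.1104·V_3 - 0.0002128·V_1 = 1.099
Determinant D = (0.06605)(0.1104) - (-0.0002128)(-0.0002128) = 0.00729
V_1 = [(0.625)(0.1104) - (-0.0002128)(1.099)]/D = 9.495 V
V_3 = [(0.06605)(1.099) - (0.625)(-0.0002128)]/D = 9.974 V
V_th = V_1 - V_3 = 9.495 - 9.974 = -0.4786 V
Step 2 — R_th: zero the source — replace V1 by a short circuit (node 2 merges into node 0) — and find the resistance seen between A (node 1) and B (node 3).
Reduce the network between node 1 (A) and node 3 (B) by series/parallel combination:
  Rp1 = R1 ‖ R2 (parallel, both between nodes 0 and 1) = 1/(1/16 + 1/300) = 15.19 Ω
  Rp2 = R3 ‖ R4 (parallel, both between nodes 0 and 3) = 1/(1/9.1 + 1/3600) = 9.077 Ω
  Rs1 = Rp1 + Rp2 (series, joined only at node 0) = 15.19 + 9.077 = 24.27 Ω
  Rp3 = R5 ‖ Rs1 (parallel, both between nodes 1 and 3) = 1/(1/4700 + 1/24.27) = 24.14 Ω
R_th = 24.14 Ω

Final answer: V_th = -0.4786 V, R_th = 24.14 Ω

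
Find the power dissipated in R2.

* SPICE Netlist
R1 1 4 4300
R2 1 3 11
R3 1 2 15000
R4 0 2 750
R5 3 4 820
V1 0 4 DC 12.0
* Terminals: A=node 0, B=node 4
Nodal analysis, taking node 4 as the 0 V reference.
Source V1 fixes V_0 = 12 V.
KCL at each unknown node (sum of currents leaving = 0; resistances in Ω):
  Node 1: (V_1 - 0)/4300 + (V_1 - V_3)/11 + (V_1 - V_2)/15000 = 0
  Node 2: (V_2 - V_1)/15000 + (V_2 - 12)/750 = 0
  Node 3: (V_3 - V_1)/11 + (V_3 - 0)/820 = 0
Collecting terms (coefficients in siemens):
  0.09121·V_1 - 0.00006667·V_2 - 0.09091·V_3 = 0
  0.0014·V_2 - 0.00006667·V_1 = 0.016
  0.09213·V_3 - 0.09091·V_1 = 0
Solving these 3 simultaneous equations (Gaussian elimination) gives:
  V_1 = 0.5081 V, V_2 = 11.45 V, V_3 = 0.5014 V
I_R2 = (V_1 - V_3)/R2 = (0.5081 - 0.5014)/11 = 0.0006115 A
P_R2 = I_R2² × R2 = (0.0006115)² × 11 = 0.000004113 W

Final answer: 4.113e-06 W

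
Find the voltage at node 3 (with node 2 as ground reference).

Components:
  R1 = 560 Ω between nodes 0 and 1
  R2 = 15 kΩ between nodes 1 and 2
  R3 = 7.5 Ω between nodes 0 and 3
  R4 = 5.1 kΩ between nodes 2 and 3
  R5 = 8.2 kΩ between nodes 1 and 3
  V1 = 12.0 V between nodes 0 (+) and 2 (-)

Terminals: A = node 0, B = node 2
Nodal analysis, taking node 2 as the 0 V reference.
Source V1 fixes V_0 = 12 V.
KCL at each unknown node (sum of currents leaving = 0; resistances in Ω):
  Node 1: (V_1 - 12)/560 + (V_1 - 0)/15000 + (V_1 - V_3)/8200 = 0
  Node 3: (V_3 - 12)/7.5 + (V_3 - 0)/5100 + (V_3 - V_1)/8200 = 0
Collecting terms (coefficients in siemens):
  0.001974·V_1 - 0.000122·V_3 = 0.02143
  0.1337·V_3 - 0.000122·V_1 = 1.6
Determinant D = (0.001974)(0.1337) - (-0.000122)(-0.000122) = 0.0002639
V_1 = [(0.02143)(0.1337) - (-0.000122)(1.6)]/D = 11.59 V
V_3 = [(0.001974)(1.6) - (0.02143)(-0.000122)]/D = 11.98 V
The requested potential is V_3 = 11.98 V.

Final answer: V_3 = 11.98 V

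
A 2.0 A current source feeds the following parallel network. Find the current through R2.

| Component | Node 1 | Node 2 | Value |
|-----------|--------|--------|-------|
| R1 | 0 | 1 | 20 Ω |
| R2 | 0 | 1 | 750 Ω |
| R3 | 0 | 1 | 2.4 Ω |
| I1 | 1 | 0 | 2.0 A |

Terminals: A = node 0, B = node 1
All resistors sit directly between nodes 0 and 1, so they are in parallel and share one voltage V; the full source current 2 A splits among them.
1/R_par = 1/20 + 1/750 + 1/2.4 = 0.468 S  =>  R_par = 2.137 Ω
V = I × R_par = 2 × 2.137 = 4.274 V
I_R2 = V/R2 = 4.274/750 = 0.005698 A

Final answer: 0.005698 A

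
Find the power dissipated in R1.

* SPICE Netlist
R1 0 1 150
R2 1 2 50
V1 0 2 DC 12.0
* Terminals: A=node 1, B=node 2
Nodal analysis, taking node 2 as the 0 V reference.
Source V1 fixes V_0 = 12 V.
KCL at each unknown node (sum of currents leaving = 0; resistances in Ω):
  Node 1: (V_1 - 12)/150 + (V_1 - 0)/50 = 0
Collecting terms: 0.02667 × V_1 = 0.08  =>  V_1 = 3 V
I_R1 = (V_0 - V_1)/R1 = (12 - 3)/150 = 0.06 A
P_R1 = I_R1² × R1 = (0.06)² × 150 = 0.54 W

Final answer: 0.54 W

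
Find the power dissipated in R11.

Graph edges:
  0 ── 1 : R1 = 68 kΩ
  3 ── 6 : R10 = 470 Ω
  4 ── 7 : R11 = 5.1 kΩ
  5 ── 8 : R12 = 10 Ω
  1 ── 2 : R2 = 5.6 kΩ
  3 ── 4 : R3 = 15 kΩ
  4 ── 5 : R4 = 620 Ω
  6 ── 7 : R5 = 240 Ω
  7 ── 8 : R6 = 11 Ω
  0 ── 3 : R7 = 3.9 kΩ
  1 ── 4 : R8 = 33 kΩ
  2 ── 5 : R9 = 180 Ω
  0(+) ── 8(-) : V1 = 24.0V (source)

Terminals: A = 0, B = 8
Nodal analysis, taking node 8 as the 0 V reference.
Source V1 fixes V_0 = 24 V.
KCL at each unknown node (sum of currents leaving = 0; resistances in Ω):
  Node 1: (V_1 - 24)/68000 + (V_1 - V_2)/5600 + (V_1 - V_4)/33000 = 0
  Node 2: (V_2 - V_1)/5600 + (V_2 - V_5)/180 = 0
  Node 3: (V_3 - V_4)/15000 + (V_3 - 24)/3900 + (V_3 - V_6)/470 = 0
  Node 4: (V_4 - V_3)/15000 + (V_4 - V_5)/620 + (V_4 - V_1)/33000 + (V_4 - V_7)/5100 = 0
  Node 5: (V_5 - V_4)/620 + (V_5 - V_2)/180 + (V_5 - 0)/10 = 0
  Node 6: (V_6 - V_7)/240 + (V_6 - V_3)/470 = 0
  Node 7: (V_7 - V_6)/240 + (V_7 - 0)/11 + (V_7 - V_4)/5100 = 0
Collecting terms (coefficients in siemens):
  0.0002236·V_1 - 0.0001786·V_2 - 0.0000303·V_4 = 0.0003529
  0.005734·V_2 - 0.0001786·V_1 - 0.005556·V_5 = 0
  0.002451·V_3 - 0.00006667·V_4 - 0.002128·V_6 = 0.006154
  0.001906·V_4 - 0.0000303·V_1 - 0.00006667·V_3 - 0.001613·V_5 - 0.0001961·V_7 = 0
  0.1072·V_5 - 0.005556·V_2 - 0.001613·V_4 = 0
  0.006294·V_6 - 0.002128·V_3 - 0.004167·V_7 = 0
  0.09527·V_7 - 0.0001961·V_4 - 0.004167·V_6 = 0
Solving these 7 simultaneous equations (Gaussian elimination) gives:
  V_1 = 1.646 V, V_2 = 0.05646 V, V_3 = 3.605 V, V_4 = 0.1625 V
  V_5 = 0.005372 V, V_6 = 1.255 V, V_7 = 0.05523 V
I_R11 = (V_4 - V_7)/R11 = (0.1625 - 0.05523)/5100 = 0.00002103 A
P_R11 = I_R11² × R11 = (0.00002103)² × 5100 = 0.000002256 W

Final answer: 2.256e-06 W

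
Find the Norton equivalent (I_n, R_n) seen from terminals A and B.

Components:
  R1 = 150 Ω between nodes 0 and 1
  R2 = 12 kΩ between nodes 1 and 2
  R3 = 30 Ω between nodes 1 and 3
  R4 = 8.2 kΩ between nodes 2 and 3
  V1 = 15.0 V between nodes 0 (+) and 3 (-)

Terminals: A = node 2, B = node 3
Find the Thévenin equivalent first; then I_n = V_th/R_th and R_n = R_th.
Step 1 — V_th is the open-circuit voltage V_A - V_B (nothing connected across the terminals).
Nodal analysis, taking node 3 as the 0 V reference.
Source V1 fixes V_0 = 15 V.
KCL at each unknown node (sum of currents leaving = 0; resistances in Ω):
  Node 1: (V_1 - 15)/150 + (V_1 - V_2)/12000 + (V_1 - 0)/30 = 0
  Node 2: (V_2 - V_1)/12000 + (V_2 - 0)/8200 = 0
Collecting terms (coefficients in siemens):
  0.04008·V_1 - 0.00008333·V_2 = 0.1
  0.0002053·V_2 - 0.00008333·V_1 = 0
Determinant D = (0.04008)(0.0002053) - (-0.00008333)(-0.00008333) = 0.000008222
V_1 = [(0.1)(0.0002053) - (-0.00008333)(0)]/D = 2.497 V
V_2 = [(0.04008)(0) - (0.1)(-0.00008333)]/D = 1.014 V
V_th = V_2 - V_3 = 1.014 - 0 = 1.014 V
Step 2 — R_th: zero the source — replace V1 by a short circuit (node 3 merges into node 0) — and find the resistance seen between A (node 2) and B (node 0).
Reduce the network between node 2 (A) and node 0 (B) by series/parallel combination:
  Rp1 = R1 ‖ R3 (parallel, both between nodes 0 and 1) = 1/(1/150 + 1/30) = 25 Ω
  Rs1 = R2 + Rp1 (series, joined only at node 1) = 12000 + 25 = 12020 Ω
  Rp2 = R4 ‖ Rs1 (parallel, both between nodes 0 and 2) = 1/(1/8200 + 1/12020) = 4875 Ω
R_th = 4.875 kΩ
I_n = V_th/R_th = 1.014/4875 = 0.0002079 A, and R_n = R_th = 4.875 kΩ

Final answer: I_n = 0.0002079 A, R_n = 4.875 kΩ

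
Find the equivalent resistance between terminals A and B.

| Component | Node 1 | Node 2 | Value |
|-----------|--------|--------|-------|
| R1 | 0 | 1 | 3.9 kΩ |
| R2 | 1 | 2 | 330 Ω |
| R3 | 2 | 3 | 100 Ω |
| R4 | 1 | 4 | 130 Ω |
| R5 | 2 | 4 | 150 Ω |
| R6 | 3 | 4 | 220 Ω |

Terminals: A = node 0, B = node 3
The network is not a plain series/parallel combination. Inject a 1 A test current into terminal A (node 0) and return it from terminal B (node 3); then R_eq = V_A / (1 A).
Nodal analysis, taking node 3 as the 0 V reference.
Current source I_test pushes 1 A into node 0 and draws it out of node 3.
KCL at each unknown node (sum of currents leaving = 0; resistances in Ω):
  Node 0: (V_0 - V_1)/3900 - 1 = 0
  Node 1: (V_1 - V_0)/3900 + (V_1 - V_2)/330 + (V_1 - V_4)/130 = 0
  Node 2: (V_2 - V_1)/330 + (V_2 - 0)/100 + (V_2 - V_4)/150 = 0
  Node 4: (V_4 - V_1)/130 + (V_4 - V_2)/150 + (V_4 - 0)/220 = 0
Collecting terms (coefficients in siemens):
  0.0002564·V_0 - 0.0002564·V_1 = 1
  0.01098·V_1 - 0.0002564·V_0 - 0.00303·V_2 - 0.007692·V_4 = 0
  0.0197·V_2 - 0.00303·V_1 - 0.006667·V_4 = 0
  0.0189·V_4 - 0.007692·V_1 - 0.006667·V_2 = 0
Solving these 4 simultaneous equations (Gaussian elimination) gives:
  V_0 = 4076 V, V_1 = 175.7 V, V_2 = 58.18 V, V_4 = 92.01 V
R_eq = V_0 / 1 A = 4076 Ω = 4.076 kΩ

Final answer: 4.076 kΩ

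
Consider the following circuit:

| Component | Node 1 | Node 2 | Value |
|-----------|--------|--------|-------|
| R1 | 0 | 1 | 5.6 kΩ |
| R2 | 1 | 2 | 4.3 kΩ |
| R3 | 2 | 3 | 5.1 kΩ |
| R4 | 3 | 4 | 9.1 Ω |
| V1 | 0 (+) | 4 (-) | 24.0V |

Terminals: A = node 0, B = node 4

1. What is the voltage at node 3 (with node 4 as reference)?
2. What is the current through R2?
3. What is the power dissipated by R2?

Nodal analysis, taking node 4 as the 0 V reference.
Source V1 fixes V_0 = 24 V.
KCL at each unknown node (sum of currents leaving = 0; resistances in Ω):
  Node 1: (V_1 - 24)/5600 + (V_1 - V_2)/4300 = 0
  Node 2: (V_2 - V_1)/4300 + (V_2 - V_3)/5100 = 0
  Node 3: (V_3 - V_2)/5100 + (V_3 - 0)/9.1 = 0
Collecting terms (coefficients in siemens):
  0.0004111·V_1 - 0.0002326·V_2 = 0.004286
  0.0004286·V_2 - 0.0002326·V_1 - 0.0001961·V_3 = 0
  0.1101·V_3 - 0.0001961·V_2 = 0
Solving these 3 simultaneous equations (Gaussian elimination) gives:
  V_1 = 15.05 V, V_2 = 8.17 V, V_3 = 0.01455 V
Part 1:
  Read off the nodal solution: V_3 = 0.01455 V
Part 2:
  I_R2 = (V_1 - V_2)/R2 = (15.05 - 8.17)/4300 = 0.001599 A
  Magnitude: I_R2 = 0.001599 A
Part 3:
  I_R2 = (V_1 - V_2)/R2 = (15.05 - 8.17)/4300 = 0.001599 A
  P_R2 = I_R2² × R2 = (0.001599)² × 4300 = 0.01099 W

Final answers:
1. V_3 = 0.01455 V
2. I_R2 = 0.001599 A
3. P_R2 = 0.01099 W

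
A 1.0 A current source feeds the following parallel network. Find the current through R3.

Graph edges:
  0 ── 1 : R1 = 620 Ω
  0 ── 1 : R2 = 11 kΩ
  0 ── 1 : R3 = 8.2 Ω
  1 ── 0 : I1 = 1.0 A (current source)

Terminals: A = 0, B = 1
All resistors sit directly between nodes 0 and 1, so they are in parallel and share one voltage V; the full source current 1 A splits among them.
1/R_par = 1/620 + 1/11000 + 1/8.2 = 0.1237 S  =>  R_par = 8.087 Ω
V = I × R_par = 1 × 8.087 = 8.087 V
I_R3 = V/R3 = 8.087/8.2 = 0.9862 A

Final answer: 0.9862 A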